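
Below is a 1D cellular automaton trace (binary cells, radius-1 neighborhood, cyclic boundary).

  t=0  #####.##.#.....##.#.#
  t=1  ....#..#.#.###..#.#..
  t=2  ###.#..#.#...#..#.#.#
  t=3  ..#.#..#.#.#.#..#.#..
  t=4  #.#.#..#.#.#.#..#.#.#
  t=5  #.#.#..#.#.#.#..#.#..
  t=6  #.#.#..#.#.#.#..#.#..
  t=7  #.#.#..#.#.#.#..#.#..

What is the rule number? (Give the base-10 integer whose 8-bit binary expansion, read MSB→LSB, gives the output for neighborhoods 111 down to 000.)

  [7] ### => .  t=0,i=0
  [6] ##. => #  t=0,i=4
  [5] #.# => .  t=0,i=5
  [4] #.. => .  t=0,i=10
  [3] .## => .  t=0,i=6
  [2] .#. => #  t=0,i=9
  [1] ..# => .  t=0,i=14
  [0] ... => #  t=0,i=11
  bits 01000101 = 69

69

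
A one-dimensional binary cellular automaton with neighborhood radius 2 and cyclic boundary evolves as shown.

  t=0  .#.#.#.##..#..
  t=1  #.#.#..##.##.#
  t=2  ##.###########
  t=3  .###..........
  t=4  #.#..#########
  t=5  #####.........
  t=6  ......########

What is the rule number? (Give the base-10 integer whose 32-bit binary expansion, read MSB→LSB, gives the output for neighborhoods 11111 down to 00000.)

752842335

  [31] ##### => .  t=2,i=5
  [30] ####. => .  t=2,i=0
  [29] ###.# => #  t=2,i=1
  [28] ###.. => .  t=3,i=3
  [27] ##.## => #  t=1,i=9
  [26] ##.#. => #  t=1,i=1
  [25] ##..# => .  t=0,i=9
  [24] ##... => .  t=3,i=4
  [23] #.### => #  t=2,i=3
  [22] #.##. => #  t=0,i=7
  [21] #.#.# => .  t=0,i=3
  [20] #.#.. => #  t=1,i=4
  [19] #..## => #  t=1,i=6
  [18] #..#. => #  t=0,i=10
  [17] #...# => #  t=0,i=13
  [16] #.... => #  t=3,i=5
  [15] .#### => .  t=2,i=4
  [14] .###. => #  t=3,i=2
  [13] .##.# => #  t=1,i=0
  [12] .##.. => #  t=0,i=8
  [11] .#.## => .  t=0,i=6
  [10] .#.#. => #  t=0,i=2
  [9] .#..# => #  t=1,i=5
  [8] .#... => .  t=0,i=12
  [7] ..### => .  t=3,i=1
  [6] ..##. => #  t=1,i=7
  [5] ..#.# => .  t=0,i=1
  [4] ..#.. => #  t=0,i=11
  [3] ...## => #  t=3,i=0
  [2] ...#. => #  t=0,i=0
  [1] ....# => #  t=3,i=13
  [0] ..... => #  t=3,i=6
  bits 00101100110111110111011001011111 = 752842335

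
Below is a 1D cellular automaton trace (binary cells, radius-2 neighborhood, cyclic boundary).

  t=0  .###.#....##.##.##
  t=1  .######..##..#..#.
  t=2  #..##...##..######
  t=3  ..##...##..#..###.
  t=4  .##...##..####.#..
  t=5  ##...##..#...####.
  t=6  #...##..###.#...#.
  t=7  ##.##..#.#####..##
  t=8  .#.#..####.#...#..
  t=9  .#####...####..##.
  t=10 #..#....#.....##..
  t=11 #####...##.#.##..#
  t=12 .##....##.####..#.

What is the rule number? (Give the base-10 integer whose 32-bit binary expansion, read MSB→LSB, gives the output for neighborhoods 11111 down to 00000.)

  #####|#  b31=1 t=1,i=3
  ####.|.  b30=0 t=1,i=5
  ###.#|#  b29=1 t=0,i=3
  ###..|.  b28=0 t=1,i=6
  ##.##|.  b27=0 t=0,i=0
  ##.#.|#  b26=1 t=0,i=4
  ##..#|.  b25=0 t=1,i=7
  ##...|.  b24=0 t=2,i=5
  #.###|#  b23=1 t=0,i=1
  #.##.|#  b22=1 t=0,i=13
  #.#.#|#  b21=1 t=11,i=11
  #.#..|#  b20=1 t=0,i=5
  #..##|#  b19=1 t=1,i=0
  #..#.|#  b18=1 t=1,i=12
  #...#|.  b17=0 t=2,i=6
  #....|.  b16=0 t=0,i=7
  .####|.  b15=0 t=1,i=2
  .###.|#  b14=1 t=0,i=2
  .##.#|.  b13=0 t=0,i=11
  .##..|.  b12=0 t=1,i=10
  .#.##|#  b11=1 t=7,i=8
  .#.#.|#  b10=1 t=6,i=17
  .#..#|#  b9=1 t=1,i=14
  .#...|#  b8=1 t=0,i=6
  ..###|.  b7=0 t=1,i=1
  ..##.|#  b6=1 t=0,i=10
  ..#.#|#  b5=1 t=6,i=16
  ..#..|#  b4=1 t=1,i=13
  ...##|#  b3=1 t=0,i=9
  ...#.|.  b2=0 t=6,i=15
  ....#|.  b1=0 t=0,i=8
  .....|#  b0=1 t=10,i=11
  bits 10100100111111000100111101111001 = 2767998841

2767998841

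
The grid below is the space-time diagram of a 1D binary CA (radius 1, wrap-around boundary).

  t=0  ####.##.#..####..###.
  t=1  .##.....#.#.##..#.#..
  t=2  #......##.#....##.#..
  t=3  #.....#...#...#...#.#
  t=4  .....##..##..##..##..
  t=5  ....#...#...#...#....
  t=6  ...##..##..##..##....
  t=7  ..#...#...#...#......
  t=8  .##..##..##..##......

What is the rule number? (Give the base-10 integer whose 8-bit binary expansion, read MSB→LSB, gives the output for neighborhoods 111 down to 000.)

134

  ### -> #   bit 7 = 1  t=0,i=1
  ##. -> .   bit 6 = 0  t=0,i=3
  #.# -> .   bit 5 = 0  t=0,i=4
  #.. -> .   bit 4 = 0  t=0,i=9
  .## -> .   bit 3 = 0  t=0,i=0
  .#. -> #   bit 2 = 1  t=0,i=8
  ..# -> #   bit 1 = 1  t=0,i=10
  ... -> .   bit 0 = 0  t=1,i=4
  bits 10000110 = 134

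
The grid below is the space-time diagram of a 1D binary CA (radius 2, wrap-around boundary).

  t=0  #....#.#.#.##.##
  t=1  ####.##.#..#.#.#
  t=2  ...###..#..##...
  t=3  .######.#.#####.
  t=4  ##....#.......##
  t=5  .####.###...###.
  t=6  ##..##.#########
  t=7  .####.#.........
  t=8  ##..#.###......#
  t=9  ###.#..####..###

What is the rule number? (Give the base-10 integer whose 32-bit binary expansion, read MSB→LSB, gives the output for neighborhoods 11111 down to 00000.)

  nb #####: next=.  (t=1,i=1, bit31=0)
  nb ####.: next=.  (t=1,i=2, bit30=0)
  nb ###.#: next=#  (t=1,i=3, bit29=1)
  nb ###..: next=#  (t=0,i=0, bit28=1)
  nb ##.##: next=#  (t=0,i=13, bit27=1)
  nb ##.#.: next=.  (t=1,i=7, bit26=0)
  nb ##..#: next=#  (t=2,i=6, bit25=1)
  nb ##...: next=#  (t=0,i=1, bit24=1)
  nb #.###: next=.  (t=0,i=14, bit23=0)
  nb #.##.: next=#  (t=0,i=11, bit22=1)
  nb #.#.#: next=.  (t=0,i=7, bit21=0)
  nb #.#..: next=#  (t=1,i=8, bit20=1)
  nb #..##: next=#  (t=2,i=10, bit19=1)
  nb #..#.: next=.  (t=1,i=10, bit18=0)
  nb #...#: next=#  (t=5,i=10, bit17=1)
  nb #....: next=#  (t=0,i=2, bit16=1)
  nb .####: next=.  (t=1,i=0, bit15=0)
  nb .###.: next=#  (t=0,i=15, bit14=1)
  nb .##.#: next=.  (t=0,i=12, bit13=0)
  nb .##..: next=#  (t=2,i=12, bit12=1)
  nb .#.##: next=.  (t=0,i=10, bit11=0)
  nb .#.#.: next=#  (t=0,i=6, bit10=1)
  nb .#..#: next=.  (t=1,i=9, bit9=0)
  nb .#...: next=#  (t=4,i=7, bit8=1)
  nb ..###: next=#  (t=2,i=3, bit7=1)
  nb ..##.: next=#  (t=2,i=11, bit6=1)
  nb ..#.#: next=#  (t=0,i=5, bit5=1)
  nb ..#..: next=#  (t=2,i=8, bit4=1)
  nb ...##: next=#  (t=2,i=2, bit3=1)
  nb ...#.: next=.  (t=0,i=4, bit2=0)
  nb ....#: next=#  (t=0,i=3, bit1=1)
  nb .....: next=.  (t=2,i=0, bit0=0)
  bits 00111011010110110101010111111010 = 995841530

995841530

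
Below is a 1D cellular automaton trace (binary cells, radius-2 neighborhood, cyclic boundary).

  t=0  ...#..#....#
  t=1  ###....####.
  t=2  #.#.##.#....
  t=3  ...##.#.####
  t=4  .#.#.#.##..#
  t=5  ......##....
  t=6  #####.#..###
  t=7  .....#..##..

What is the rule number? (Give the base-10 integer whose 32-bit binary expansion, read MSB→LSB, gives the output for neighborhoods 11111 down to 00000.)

348850631

  [31] ##### => .  t=6,i=0
  [30] ####. => .  t=1,i=9
  [29] ###.# => .  t=1,i=10
  [28] ###.. => #  t=1,i=2
  [27] ##.## => .  t=1,i=11
  [26] ##.#. => #  t=2,i=6
  [25] ##..# => .  t=4,i=9
  [24] ##... => .  t=1,i=3
  [23] #.### => #  t=1,i=0
  [22] #.##. => #  t=2,i=4
  [21] #.#.# => .  t=2,i=2
  [20] #.#.. => .  t=2,i=7
  [19] #..## => #  t=6,i=8
  [18] #..#. => .  t=0,i=5
  [17] #...# => #  t=0,i=1
  [16] #.... => #  t=0,i=8
  [15] .#### => .  t=1,i=8
  [14] .###. => .  t=1,i=1
  [13] .##.# => .  t=2,i=5
  [12] .##.. => .  t=4,i=8
  [11] .#.## => #  t=2,i=3
  [10] .#.#. => .  t=2,i=1
  [9] .#..# => .  t=0,i=4
  [8] .#... => #  t=0,i=0
  [7] ..### => #  t=1,i=7
  [6] ..##. => #  t=3,i=3
  [5] ..#.# => .  t=2,i=0
  [4] ..#.. => .  t=0,i=3
  [3] ...## => .  t=1,i=6
  [2] ...#. => #  t=0,i=2
  [1] ....# => #  t=0,i=9
  [0] ..... => #  t=5,i=0
  bits 00010100110010110000100111000111 = 348850631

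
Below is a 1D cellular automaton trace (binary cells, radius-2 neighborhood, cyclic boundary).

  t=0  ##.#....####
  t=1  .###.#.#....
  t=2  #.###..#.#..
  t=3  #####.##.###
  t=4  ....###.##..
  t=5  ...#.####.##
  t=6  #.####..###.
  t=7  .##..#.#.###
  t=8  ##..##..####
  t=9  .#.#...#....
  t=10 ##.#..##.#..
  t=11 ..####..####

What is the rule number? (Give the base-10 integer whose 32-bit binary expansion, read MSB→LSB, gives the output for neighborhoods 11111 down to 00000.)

1037912636

  nb #####: next=.  (t=0,i=10, bit31=0)
  nb ####.: next=.  (t=0,i=0, bit30=0)
  nb ###.#: next=#  (t=0,i=1, bit29=1)
  nb ###..: next=#  (t=2,i=4, bit28=1)
  nb ##.##: next=#  (t=3,i=5, bit27=1)
  nb ##.#.: next=#  (t=0,i=2, bit26=1)
  nb ##..#: next=.  (t=2,i=5, bit25=0)
  nb ##...: next=#  (t=4,i=10, bit24=1)
  nb #.###: next=#  (t=2,i=2, bit23=1)
  nb #.##.: next=#  (t=3,i=6, bit22=1)
  nb #.#.#: next=.  (t=1,i=5, bit21=0)
  nb #.#..: next=#  (t=0,i=3, bit20=1)
  nb #..##: next=#  (t=6,i=7, bit19=1)
  nb #..#.: next=#  (t=2,i=6, bit18=1)
  nb #...#: next=.  (t=5,i=1, bit17=0)
  nb #....: next=#  (t=0,i=5, bit16=1)
  nb .####: next=.  (t=0,i=9, bit15=0)
  nb .###.: next=#  (t=1,i=2, bit14=1)
  nb .##.#: next=.  (t=3,i=7, bit13=0)
  nb .##..: next=.  (t=4,i=9, bit12=0)
  nb .#.##: next=#  (t=2,i=1, bit11=1)
  nb .#.#.: next=.  (t=1,i=6, bit10=0)
  nb .#..#: next=#  (t=2,i=10, bit9=1)
  nb .#...: next=.  (t=0,i=4, bit8=0)
  nb ..###: next=.  (t=0,i=8, bit7=0)
  nb ..##.: next=.  (t=8,i=4, bit6=0)
  nb ..#.#: next=#  (t=2,i=0, bit5=1)
  nb ..#..: next=#  (t=9,i=7, bit4=1)
  nb ...##: next=#  (t=0,i=7, bit3=1)
  nb ...#.: next=#  (t=5,i=2, bit2=1)
  nb ....#: next=.  (t=0,i=6, bit1=0)
  nb .....: next=.  (t=1,i=10, bit0=0)
  bits 00111101110111010100101000111100 = 1037912636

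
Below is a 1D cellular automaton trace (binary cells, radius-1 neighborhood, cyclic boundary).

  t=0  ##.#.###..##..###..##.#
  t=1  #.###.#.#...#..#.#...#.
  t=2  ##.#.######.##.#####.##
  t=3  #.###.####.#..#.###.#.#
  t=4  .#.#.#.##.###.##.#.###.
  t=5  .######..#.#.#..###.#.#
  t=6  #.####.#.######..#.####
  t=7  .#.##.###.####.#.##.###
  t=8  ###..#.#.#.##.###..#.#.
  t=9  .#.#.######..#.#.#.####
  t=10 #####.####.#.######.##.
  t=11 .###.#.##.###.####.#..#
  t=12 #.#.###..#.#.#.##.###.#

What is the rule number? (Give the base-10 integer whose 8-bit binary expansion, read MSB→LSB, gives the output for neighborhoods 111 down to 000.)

  ###|#  b7=1 t=0,i=0
  ##.|.  b6=0 t=0,i=1
  #.#|#  b5=1 t=0,i=2
  #..|#  b4=1 t=0,i=8
  .##|.  b3=0 t=0,i=5
  .#.|#  b2=1 t=0,i=3
  ..#|.  b1=0 t=0,i=9
  ...|#  b0=1 t=1,i=10
  bits 10110101 = 181

181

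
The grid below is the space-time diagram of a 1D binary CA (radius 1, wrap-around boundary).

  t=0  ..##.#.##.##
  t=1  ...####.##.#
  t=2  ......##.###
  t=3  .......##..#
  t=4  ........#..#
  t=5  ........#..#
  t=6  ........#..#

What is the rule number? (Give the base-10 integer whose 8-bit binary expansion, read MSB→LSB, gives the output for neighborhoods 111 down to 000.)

  ### -> .   bit 7 = 0  t=1,i=4
  ##. -> #   bit 6 = 1  t=0,i=3
  #.# -> #   bit 5 = 1  t=0,i=4
  #.. -> .   bit 4 = 0  t=0,i=0
  .## -> .   bit 3 = 0  t=0,i=2
  .#. -> #   bit 2 = 1  t=0,i=5
  ..# -> .   bit 1 = 0  t=0,i=1
  ... -> .   bit 0 = 0  t=1,i=1
  bits 01100100 = 100

100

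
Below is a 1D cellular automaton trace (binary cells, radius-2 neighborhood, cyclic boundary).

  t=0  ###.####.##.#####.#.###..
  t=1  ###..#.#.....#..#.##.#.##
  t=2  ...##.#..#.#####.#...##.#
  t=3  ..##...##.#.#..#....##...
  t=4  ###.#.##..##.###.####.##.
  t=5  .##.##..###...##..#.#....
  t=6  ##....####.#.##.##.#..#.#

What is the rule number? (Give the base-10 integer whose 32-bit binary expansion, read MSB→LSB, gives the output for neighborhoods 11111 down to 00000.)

590204638

  nb #####: next=.  (t=0,i=14, bit31=0)
  nb ####.: next=.  (t=0,i=6, bit30=0)
  nb ###.#: next=#  (t=0,i=2, bit29=1)
  nb ###..: next=.  (t=0,i=22, bit28=0)
  nb ##.##: next=.  (t=0,i=3, bit27=0)
  nb ##.#.: next=.  (t=0,i=17, bit26=0)
  nb ##..#: next=#  (t=0,i=23, bit25=1)
  nb ##...: next=#  (t=3,i=4, bit24=1)
  nb #.###: next=.  (t=0,i=4, bit23=0)
  nb #.##.: next=.  (t=0,i=9, bit22=0)
  nb #.#.#: next=#  (t=0,i=18, bit21=1)
  nb #.#..: next=.  (t=1,i=7, bit20=0)
  nb #..##: next=#  (t=0,i=24, bit19=1)
  nb #..#.: next=#  (t=1,i=4, bit18=1)
  nb #...#: next=.  (t=2,i=1, bit17=0)
  nb #....: next=#  (t=1,i=9, bit16=1)
  nb .####: next=#  (t=0,i=5, bit15=1)
  nb .###.: next=#  (t=0,i=1, bit14=1)
  nb .##.#: next=.  (t=0,i=10, bit13=0)
  nb .##..: next=.  (t=3,i=3, bit12=0)
  nb .#.##: next=#  (t=0,i=19, bit11=1)
  nb .#.#.: next=#  (t=1,i=6, bit10=1)
  nb .#..#: next=#  (t=1,i=14, bit9=1)
  nb .#...: next=.  (t=1,i=8, bit8=0)
  nb ..###: next=#  (t=0,i=0, bit7=1)
  nb ..##.: next=#  (t=2,i=3, bit6=1)
  nb ..#.#: next=.  (t=1,i=5, bit5=0)
  nb ..#..: next=#  (t=1,i=13, bit4=1)
  nb ...##: next=#  (t=2,i=2, bit3=1)
  nb ...#.: next=#  (t=1,i=12, bit2=1)
  nb ....#: next=#  (t=1,i=11, bit1=1)
  nb .....: next=.  (t=1,i=10, bit0=0)
  bits 00100011001011011100111011011110 = 590204638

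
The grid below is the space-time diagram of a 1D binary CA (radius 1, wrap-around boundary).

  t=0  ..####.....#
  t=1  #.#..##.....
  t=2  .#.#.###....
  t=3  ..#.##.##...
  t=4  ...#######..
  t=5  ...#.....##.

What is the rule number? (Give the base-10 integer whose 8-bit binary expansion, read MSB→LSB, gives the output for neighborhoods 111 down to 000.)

120

  ###|.  b7=0 t=0,i=3
  ##.|#  b6=1 t=0,i=5
  #.#|#  b5=1 t=1,i=1
  #..|#  b4=1 t=0,i=0
  .##|#  b3=1 t=0,i=2
  .#.|.  b2=0 t=0,i=11
  ..#|.  b1=0 t=0,i=1
  ...|.  b0=0 t=0,i=7
  bits 01111000 = 120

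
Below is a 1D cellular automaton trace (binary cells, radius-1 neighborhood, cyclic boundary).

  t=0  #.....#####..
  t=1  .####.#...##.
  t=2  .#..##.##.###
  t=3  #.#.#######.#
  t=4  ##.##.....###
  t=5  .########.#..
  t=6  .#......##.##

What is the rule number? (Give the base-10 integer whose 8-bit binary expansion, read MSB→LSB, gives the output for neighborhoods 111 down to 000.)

121

  nb ###: next=.  (t=0,i=7, bit7=0)
  nb ##.: next=#  (t=0,i=10, bit6=1)
  nb #.#: next=#  (t=1,i=5, bit5=1)
  nb #..: next=#  (t=0,i=1, bit4=1)
  nb .##: next=#  (t=0,i=6, bit3=1)
  nb .#.: next=.  (t=0,i=0, bit2=0)
  nb ..#: next=.  (t=0,i=5, bit1=0)
  nb ...: next=#  (t=0,i=2, bit0=1)
  bits 01111001 = 121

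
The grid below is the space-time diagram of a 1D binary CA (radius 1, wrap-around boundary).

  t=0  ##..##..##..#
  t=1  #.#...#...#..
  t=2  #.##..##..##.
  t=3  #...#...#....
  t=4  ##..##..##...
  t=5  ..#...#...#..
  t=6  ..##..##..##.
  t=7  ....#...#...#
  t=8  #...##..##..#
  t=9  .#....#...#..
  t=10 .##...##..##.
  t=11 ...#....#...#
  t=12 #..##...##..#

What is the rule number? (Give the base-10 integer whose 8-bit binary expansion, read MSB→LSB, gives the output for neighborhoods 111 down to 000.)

148

  ### -> #   bit 7 = 1  t=0,i=0
  ##. -> .   bit 6 = 0  t=0,i=1
  #.# -> .   bit 5 = 0  t=1,i=1
  #.. -> #   bit 4 = 1  t=0,i=2
  .## -> .   bit 3 = 0  t=0,i=4
  .#. -> #   bit 2 = 1  t=1,i=0
  ..# -> .   bit 1 = 0  t=0,i=3
  ... -> .   bit 0 = 0  t=1,i=4
  bits 10010100 = 148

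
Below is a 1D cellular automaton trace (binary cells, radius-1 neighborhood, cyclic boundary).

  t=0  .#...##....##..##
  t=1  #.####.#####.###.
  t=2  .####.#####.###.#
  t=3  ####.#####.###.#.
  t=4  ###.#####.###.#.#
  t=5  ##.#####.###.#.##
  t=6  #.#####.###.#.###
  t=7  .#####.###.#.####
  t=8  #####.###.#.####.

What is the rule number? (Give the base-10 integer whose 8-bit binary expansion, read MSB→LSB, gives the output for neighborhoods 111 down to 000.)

187

  ### -> #   bit 7 = 1  t=1,i=3
  ##. -> .   bit 6 = 0  t=0,i=6
  #.# -> #   bit 5 = 1  t=0,i=0
  #.. -> #   bit 4 = 1  t=0,i=2
  .## -> #   bit 3 = 1  t=0,i=5
  .#. -> .   bit 2 = 0  t=0,i=1
  ..# -> #   bit 1 = 1  t=0,i=4
  ... -> #   bit 0 = 1  t=0,i=3
  bits 10111011 = 187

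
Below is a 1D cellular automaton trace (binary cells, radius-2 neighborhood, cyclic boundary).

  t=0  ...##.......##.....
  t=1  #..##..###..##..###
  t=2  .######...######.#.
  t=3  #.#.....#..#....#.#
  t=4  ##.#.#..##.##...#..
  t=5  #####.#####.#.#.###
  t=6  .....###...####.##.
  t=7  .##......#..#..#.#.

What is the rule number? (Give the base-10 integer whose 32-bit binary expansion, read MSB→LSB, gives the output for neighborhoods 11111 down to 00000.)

  nb #####: next=.  (t=2,i=3, bit31=0)
  nb ####.: next=.  (t=1,i=18, bit30=0)
  nb ###.#: next=.  (t=2,i=15, bit29=0)
  nb ###..: next=.  (t=1,i=0, bit28=0)
  nb ##.##: next=#  (t=4,i=10, bit27=1)
  nb ##.#.: next=#  (t=2,i=16, bit26=1)
  nb ##..#: next=#  (t=1,i=1, bit25=1)
  nb ##...: next=.  (t=0,i=5, bit24=0)
  nb #.###: next=#  (t=5,i=6, bit23=1)
  nb #.##.: next=.  (t=3,i=18, bit22=0)
  nb #.#.#: next=#  (t=4,i=3, bit21=1)
  nb #.#..: next=.  (t=2,i=17, bit20=0)
  nb #..##: next=#  (t=1,i=2, bit19=1)
  nb #..#.: next=.  (t=3,i=10, bit18=0)
  nb #...#: next=#  (t=2,i=8, bit17=1)
  nb #....: next=.  (t=0,i=6, bit16=0)
  nb .####: next=#  (t=1,i=17, bit15=1)
  nb .###.: next=.  (t=1,i=8, bit14=0)
  nb .##.#: next=#  (t=3,i=0, bit13=1)
  nb .##..: next=#  (t=0,i=4, bit12=1)
  nb .#.##: next=.  (t=3,i=17, bit11=0)
  nb .#.#.: next=#  (t=4,i=4, bit10=1)
  nb .#..#: next=#  (t=2,i=18, bit9=1)
  nb .#...: next=#  (t=3,i=3, bit8=1)
  nb ..###: next=.  (t=1,i=7, bit7=0)
  nb ..##.: next=#  (t=0,i=3, bit6=1)
  nb ..#.#: next=#  (t=3,i=16, bit5=1)
  nb ..#..: next=#  (t=3,i=8, bit4=1)
  nb ...##: next=.  (t=0,i=2, bit3=0)
  nb ...#.: next=.  (t=3,i=7, bit2=0)
  nb ....#: next=.  (t=0,i=1, bit1=0)
  nb .....: next=#  (t=0,i=0, bit0=1)
  bits 00001110101010101011011101110001 = 246069105

246069105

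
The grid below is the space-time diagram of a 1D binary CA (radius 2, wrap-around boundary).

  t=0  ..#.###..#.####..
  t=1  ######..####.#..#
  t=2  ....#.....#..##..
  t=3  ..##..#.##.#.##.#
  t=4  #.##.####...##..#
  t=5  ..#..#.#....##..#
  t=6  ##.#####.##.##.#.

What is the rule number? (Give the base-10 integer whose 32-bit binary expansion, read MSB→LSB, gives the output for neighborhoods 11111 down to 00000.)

1087725158

  ##### -> .   bit 31 = 0  t=1,i=1
  ####. -> #   bit 30 = 1  t=0,i=13
  ###.# -> .   bit 29 = 0  t=1,i=11
  ###.. -> .   bit 28 = 0  t=0,i=6
  ##.## -> .   bit 27 = 0  t=4,i=1
  ##.#. -> .   bit 26 = 0  t=1,i=12
  ##..# -> .   bit 25 = 0  t=0,i=7
  ##... -> .   bit 24 = 0  t=0,i=15
  #.### -> #   bit 23 = 1  t=0,i=4
  #.##. -> #   bit 22 = 1  t=3,i=8
  #.#.# -> .   bit 21 = 0  t=3,i=11
  #.#.. -> #   bit 20 = 1  t=1,i=13
  #..## -> .   bit 19 = 0  t=1,i=7
  #..#. -> #   bit 18 = 1  t=0,i=8
  #...# -> .   bit 17 = 0  t=4,i=10
  #.... -> #   bit 16 = 1  t=0,i=16
  .#### -> .   bit 15 = 0  t=0,i=12
  .###. -> #   bit 14 = 1  t=0,i=5
  .##.# -> .   bit 13 = 0  t=3,i=9
  .##.. -> #   bit 12 = 1  t=2,i=14
  .#.## -> #   bit 11 = 1  t=0,i=3
  .#.#. -> #   bit 10 = 1  t=5,i=6
  .#..# -> #   bit 9 = 1  t=1,i=14
  .#... -> .   bit 8 = 0  t=2,i=5
  ..### -> .   bit 7 = 0  t=1,i=8
  ..##. -> #   bit 6 = 1  t=2,i=13
  ..#.# -> #   bit 5 = 1  t=0,i=2
  ..#.. -> .   bit 4 = 0  t=2,i=4
  ...## -> .   bit 3 = 0  t=4,i=11
  ...#. -> #   bit 2 = 1  t=0,i=1
  ....# -> #   bit 1 = 1  t=0,i=0
  ..... -> .   bit 0 = 0  t=2,i=0
  bits 01000000110101010101111001100110 = 1087725158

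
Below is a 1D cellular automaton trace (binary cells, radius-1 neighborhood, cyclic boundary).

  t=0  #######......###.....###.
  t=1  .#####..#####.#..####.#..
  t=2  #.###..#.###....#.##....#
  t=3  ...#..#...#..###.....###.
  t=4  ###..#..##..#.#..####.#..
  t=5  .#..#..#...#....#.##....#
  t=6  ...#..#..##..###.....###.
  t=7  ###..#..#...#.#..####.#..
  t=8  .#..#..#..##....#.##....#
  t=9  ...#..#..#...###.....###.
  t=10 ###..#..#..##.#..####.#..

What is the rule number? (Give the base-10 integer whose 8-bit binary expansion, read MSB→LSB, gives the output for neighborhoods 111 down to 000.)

  ### -> #   bit 7 = 1  t=0,i=1
  ##. -> .   bit 6 = 0  t=0,i=6
  #.# -> .   bit 5 = 0  t=0,i=24
  #.. -> .   bit 4 = 0  t=0,i=7
  .## -> .   bit 3 = 0  t=0,i=0
  .#. -> .   bit 2 = 0  t=1,i=14
  ..# -> #   bit 1 = 1  t=0,i=12
  ... -> #   bit 0 = 1  t=0,i=8
  bits 10000011 = 131

131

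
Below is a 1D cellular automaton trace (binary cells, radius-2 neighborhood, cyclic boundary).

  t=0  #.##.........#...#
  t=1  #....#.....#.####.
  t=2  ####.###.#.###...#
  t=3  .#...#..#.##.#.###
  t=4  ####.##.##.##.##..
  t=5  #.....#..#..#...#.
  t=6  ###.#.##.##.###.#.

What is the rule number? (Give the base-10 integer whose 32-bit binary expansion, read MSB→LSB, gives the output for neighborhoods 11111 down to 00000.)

2526227386

  nb #####: next=#  (t=2,i=1, bit31=1)
  nb ####.: next=.  (t=1,i=15, bit30=0)
  nb ###.#: next=.  (t=1,i=16, bit29=0)
  nb ###..: next=#  (t=2,i=13, bit28=1)
  nb ##.##: next=.  (t=0,i=1, bit27=0)
  nb ##.#.: next=#  (t=1,i=17, bit26=1)
  nb ##..#: next=#  (t=4,i=16, bit25=1)
  nb ##...: next=.  (t=0,i=4, bit24=0)
  nb #.###: next=#  (t=1,i=13, bit23=1)
  nb #.##.: next=.  (t=0,i=2, bit22=0)
  nb #.#.#: next=.  (t=2,i=9, bit21=0)
  nb #.#..: next=#  (t=1,i=0, bit20=1)
  nb #..##: next=.  (t=4,i=17, bit19=0)
  nb #..#.: next=.  (t=3,i=7, bit18=0)
  nb #...#: next=#  (t=0,i=15, bit17=1)
  nb #....: next=#  (t=0,i=5, bit16=1)
  nb .####: next=.  (t=1,i=14, bit15=0)
  nb .###.: next=.  (t=2,i=6, bit14=0)
  nb .##.#: next=#  (t=0,i=0, bit13=1)
  nb .##..: next=.  (t=0,i=3, bit12=0)
  nb .#.##: next=#  (t=1,i=12, bit11=1)
  nb .#.#.: next=.  (t=5,i=17, bit10=0)
  nb .#..#: next=#  (t=3,i=6, bit9=1)
  nb .#...: next=#  (t=0,i=14, bit8=1)
  nb ..###: next=#  (t=2,i=17, bit7=1)
  nb ..##.: next=.  (t=0,i=17, bit6=0)
  nb ..#.#: next=#  (t=1,i=11, bit5=1)
  nb ..#..: next=#  (t=0,i=13, bit4=1)
  nb ...##: next=#  (t=0,i=16, bit3=1)
  nb ...#.: next=.  (t=0,i=12, bit2=0)
  nb ....#: next=#  (t=0,i=11, bit1=1)
  nb .....: next=.  (t=0,i=6, bit0=0)
  bits 10010110100100110010101110111010 = 2526227386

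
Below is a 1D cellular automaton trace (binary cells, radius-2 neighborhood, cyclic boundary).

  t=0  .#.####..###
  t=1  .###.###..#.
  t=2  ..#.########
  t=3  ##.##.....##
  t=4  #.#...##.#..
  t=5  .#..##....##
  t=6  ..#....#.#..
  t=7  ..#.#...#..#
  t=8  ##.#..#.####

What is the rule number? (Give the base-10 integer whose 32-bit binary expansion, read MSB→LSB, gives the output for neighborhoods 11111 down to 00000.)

1520913945

  [31] ##### => .  t=2,i=6
  [30] ####. => #  t=0,i=5
  [29] ###.# => .  t=0,i=11
  [28] ###.. => #  t=0,i=6
  [27] ##.## => #  t=1,i=4
  [26] ##.#. => .  t=0,i=0
  [25] ##..# => #  t=0,i=7
  [24] ##... => .  t=3,i=5
  [23] #.### => #  t=0,i=3
  [22] #.##. => .  t=3,i=3
  [21] #.#.# => #  t=0,i=1
  [20] #.#.. => .  t=4,i=2
  [19] #..## => .  t=0,i=8
  [18] #..#. => #  t=1,i=9
  [17] #...# => #  t=4,i=4
  [16] #.... => #  t=3,i=6
  [15] .#### => .  t=0,i=4
  [14] .###. => #  t=0,i=10
  [13] .##.# => .  t=4,i=7
  [12] .##.. => .  t=3,i=4
  [11] .#.## => #  t=0,i=2
  [10] .#.#. => #  t=4,i=1
  [9] .#..# => #  t=1,i=11
  [8] .#... => .  t=4,i=3
  [7] ..### => .  t=0,i=9
  [6] ..##. => .  t=4,i=6
  [5] ..#.# => .  t=2,i=2
  [4] ..#.. => #  t=1,i=10
  [3] ...## => #  t=3,i=9
  [2] ...#. => .  t=6,i=1
  [1] ....# => .  t=3,i=8
  [0] ..... => #  t=3,i=7
  bits 01011010101001110100111000011001 = 1520913945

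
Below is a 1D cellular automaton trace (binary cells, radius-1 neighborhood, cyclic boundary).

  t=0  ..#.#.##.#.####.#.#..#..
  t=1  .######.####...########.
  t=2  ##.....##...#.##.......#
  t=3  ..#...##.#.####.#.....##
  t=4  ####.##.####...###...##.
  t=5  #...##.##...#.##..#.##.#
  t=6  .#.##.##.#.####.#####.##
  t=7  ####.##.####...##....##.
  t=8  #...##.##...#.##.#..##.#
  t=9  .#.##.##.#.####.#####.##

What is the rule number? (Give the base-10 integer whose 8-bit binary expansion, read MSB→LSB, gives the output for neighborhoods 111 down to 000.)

  nb ###: next=.  (t=0,i=12, bit7=0)
  nb ##.: next=.  (t=0,i=7, bit6=0)
  nb #.#: next=#  (t=0,i=3, bit5=1)
  nb #..: next=#  (t=0,i=19, bit4=1)
  nb .##: next=#  (t=0,i=6, bit3=1)
  nb .#.: next=#  (t=0,i=2, bit2=1)
  nb ..#: next=#  (t=0,i=1, bit1=1)
  nb ...: next=.  (t=0,i=0, bit0=0)
  bits 00111110 = 62

62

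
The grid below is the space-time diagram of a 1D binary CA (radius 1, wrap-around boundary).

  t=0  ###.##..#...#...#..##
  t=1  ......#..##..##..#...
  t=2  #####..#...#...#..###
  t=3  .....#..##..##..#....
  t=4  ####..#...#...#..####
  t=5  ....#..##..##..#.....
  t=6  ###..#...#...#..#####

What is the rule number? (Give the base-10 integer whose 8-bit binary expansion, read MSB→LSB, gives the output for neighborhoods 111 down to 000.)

  ### -> .   bit 7 = 0  t=0,i=0
  ##. -> .   bit 6 = 0  t=0,i=2
  #.# -> .   bit 5 = 0  t=0,i=3
  #.. -> #   bit 4 = 1  t=0,i=6
  .## -> .   bit 3 = 0  t=0,i=4
  .#. -> .   bit 2 = 0  t=0,i=8
  ..# -> .   bit 1 = 0  t=0,i=7
  ... -> #   bit 0 = 1  t=0,i=10
  bits 00010001 = 17

17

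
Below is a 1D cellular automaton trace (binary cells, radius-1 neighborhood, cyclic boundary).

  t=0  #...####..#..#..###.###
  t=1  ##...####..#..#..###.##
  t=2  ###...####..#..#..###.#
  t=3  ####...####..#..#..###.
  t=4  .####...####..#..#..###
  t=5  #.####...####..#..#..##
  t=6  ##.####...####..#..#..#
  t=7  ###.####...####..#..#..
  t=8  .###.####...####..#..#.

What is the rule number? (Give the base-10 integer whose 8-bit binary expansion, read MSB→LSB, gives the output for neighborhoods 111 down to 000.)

  [7] ### => #  t=0,i=5
  [6] ##. => #  t=0,i=0
  [5] #.# => #  t=0,i=19
  [4] #.. => #  t=0,i=1
  [3] .## => .  t=0,i=4
  [2] .#. => .  t=0,i=10
  [1] ..# => .  t=0,i=3
  [0] ... => .  t=0,i=2
  bits 11110000 = 240

240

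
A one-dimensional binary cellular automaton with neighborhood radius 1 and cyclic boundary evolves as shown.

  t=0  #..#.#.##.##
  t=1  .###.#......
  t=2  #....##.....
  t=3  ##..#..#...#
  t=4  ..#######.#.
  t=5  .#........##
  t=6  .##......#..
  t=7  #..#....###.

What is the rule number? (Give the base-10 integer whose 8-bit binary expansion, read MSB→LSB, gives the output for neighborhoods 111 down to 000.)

22

  ###|.  b7=0 t=0,i=11
  ##.|.  b6=0 t=0,i=0
  #.#|.  b5=0 t=0,i=4
  #..|#  b4=1 t=0,i=1
  .##|.  b3=0 t=0,i=7
  .#.|#  b2=1 t=0,i=3
  ..#|#  b1=1 t=0,i=2
  ...|.  b0=0 t=1,i=7
  bits 00010110 = 22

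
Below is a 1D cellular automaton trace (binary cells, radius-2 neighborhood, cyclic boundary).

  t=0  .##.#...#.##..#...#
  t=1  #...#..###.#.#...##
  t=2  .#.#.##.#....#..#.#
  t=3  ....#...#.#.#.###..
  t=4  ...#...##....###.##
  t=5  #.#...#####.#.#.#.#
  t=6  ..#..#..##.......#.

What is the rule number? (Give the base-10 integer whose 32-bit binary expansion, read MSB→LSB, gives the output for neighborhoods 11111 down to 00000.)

3382532716

  ##### -> #   bit 31 = 1  t=5,i=8
  ####. -> #   bit 30 = 1  t=5,i=9
  ###.# -> .   bit 29 = 0  t=1,i=9
  ###.. -> .   bit 28 = 0  t=1,i=0
  ##.## -> #   bit 27 = 1  t=4,i=16
  ##.#. -> .   bit 26 = 0  t=0,i=3
  ##..# -> .   bit 25 = 0  t=0,i=12
  ##... -> #   bit 24 = 1  t=1,i=1
  #.### -> #   bit 23 = 1  t=3,i=14
  #.##. -> .   bit 22 = 0  t=0,i=1
  #.#.# -> .   bit 21 = 0  t=1,i=11
  #.#.. -> #   bit 20 = 1  t=0,i=4
  #..## -> #   bit 19 = 1  t=1,i=6
  #..#. -> #   bit 18 = 1  t=0,i=13
  #...# -> .   bit 17 = 0  t=0,i=6
  #.... -> #   bit 16 = 1  t=2,i=10
  .#### -> .   bit 15 = 0  t=5,i=7
  .###. -> #   bit 14 = 1  t=1,i=8
  .##.# -> .   bit 13 = 0  t=0,i=2
  .##.. -> #   bit 12 = 1  t=0,i=11
  .#.## -> #   bit 11 = 1  t=0,i=0
  .#.#. -> .   bit 10 = 0  t=1,i=12
  .#..# -> #   bit 9 = 1  t=1,i=5
  .#... -> .   bit 8 = 0  t=0,i=5
  ..### -> .   bit 7 = 0  t=1,i=7
  ..##. -> #   bit 6 = 1  t=4,i=7
  ..#.# -> #   bit 5 = 1  t=0,i=8
  ..#.. -> .   bit 4 = 0  t=0,i=14
  ...## -> #   bit 3 = 1  t=1,i=16
  ...#. -> #   bit 2 = 1  t=0,i=7
  ....# -> .   bit 1 = 0  t=2,i=11
  ..... -> .   bit 0 = 0  t=3,i=0
  bits 11001001100111010101101001101100 = 3382532716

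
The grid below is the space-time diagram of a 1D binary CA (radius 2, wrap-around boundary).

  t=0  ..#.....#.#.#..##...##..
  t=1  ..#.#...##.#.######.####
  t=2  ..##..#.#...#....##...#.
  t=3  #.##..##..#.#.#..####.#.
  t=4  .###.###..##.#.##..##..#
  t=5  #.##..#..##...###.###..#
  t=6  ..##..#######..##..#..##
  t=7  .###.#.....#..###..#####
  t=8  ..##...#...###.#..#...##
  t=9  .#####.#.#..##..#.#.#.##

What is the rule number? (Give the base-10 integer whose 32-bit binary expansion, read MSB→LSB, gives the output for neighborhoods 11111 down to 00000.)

1632329328

  ##### -> .   bit 31 = 0  t=1,i=15
  ####. -> #   bit 30 = 1  t=1,i=17
  ###.# -> #   bit 29 = 1  t=1,i=18
  ###.. -> .   bit 28 = 0  t=1,i=23
  ##.## -> .   bit 27 = 0  t=1,i=19
  ##.#. -> .   bit 26 = 0  t=1,i=10
  ##..# -> .   bit 25 = 0  t=1,i=0
  ##... -> #   bit 24 = 1  t=0,i=17
  #.### -> .   bit 23 = 0  t=1,i=13
  #.##. -> #   bit 22 = 1  t=3,i=2
  #.#.# -> .   bit 21 = 0  t=0,i=10
  #.#.. -> .   bit 20 = 0  t=0,i=12
  #..## -> #   bit 19 = 1  t=0,i=14
  #..#. -> .   bit 18 = 0  t=1,i=1
  #...# -> #   bit 17 = 1  t=0,i=18
  #.... -> #   bit 16 = 1  t=0,i=4
  .#### -> .   bit 15 = 0  t=1,i=14
  .###. -> #   bit 14 = 1  t=4,i=2
  .##.# -> .   bit 13 = 0  t=1,i=9
  .##.. -> #   bit 12 = 1  t=0,i=16
  .#.## -> #   bit 11 = 1  t=1,i=12
  .#.#. -> #   bit 10 = 1  t=0,i=9
  .#..# -> #   bit 9 = 1  t=0,i=13
  .#... -> .   bit 8 = 0  t=0,i=3
  ..### -> .   bit 7 = 0  t=3,i=17
  ..##. -> #   bit 6 = 1  t=0,i=15
  ..#.# -> #   bit 5 = 1  t=0,i=8
  ..#.. -> #   bit 4 = 1  t=0,i=2
  ...## -> .   bit 3 = 0  t=0,i=19
  ...#. -> .   bit 2 = 0  t=0,i=1
  ....# -> .   bit 1 = 0  t=0,i=0
  ..... -> .   bit 0 = 0  t=0,i=5
  bits 01100001010010110101111001110000 = 1632329328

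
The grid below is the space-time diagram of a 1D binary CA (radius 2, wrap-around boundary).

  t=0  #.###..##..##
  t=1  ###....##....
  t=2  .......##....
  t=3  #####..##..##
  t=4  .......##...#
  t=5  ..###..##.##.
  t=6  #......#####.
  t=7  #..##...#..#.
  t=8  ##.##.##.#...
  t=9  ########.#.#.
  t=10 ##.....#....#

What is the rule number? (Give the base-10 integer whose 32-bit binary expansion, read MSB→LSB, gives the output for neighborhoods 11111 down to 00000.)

  #####|.  b31=0 t=3,i=0
  ####.|.  b30=0 t=3,i=3
  ###.#|#  b29=1 t=0,i=0
  ###..|.  b28=0 t=0,i=4
  ##.##|#  b27=1 t=0,i=1
  ##.#.|.  b26=0 t=6,i=12
  ##..#|.  b25=0 t=0,i=5
  ##...|.  b24=0 t=1,i=3
  #.###|#  b23=1 t=0,i=2
  #.##.|#  b22=1 t=5,i=10
  #.#.#|.  b21=0 t=9,i=9
  #.#..|#  b20=1 t=6,i=0
  #..##|.  b19=0 t=0,i=6
  #..#.|.  b18=0 t=7,i=10
  #...#|#  b17=1 t=4,i=10
  #....|.  b16=0 t=1,i=4
  .####|#  b15=1 t=3,i=12
  .###.|.  b14=0 t=0,i=3
  .##.#|#  b13=1 t=5,i=8
  .##..|#  b12=1 t=0,i=8
  .#.##|#  b11=1 t=9,i=12
  .#.#.|.  b10=0 t=7,i=12
  .#..#|#  b9=1 t=7,i=1
  .#...|.  b8=0 t=4,i=0
  ..###|.  b7=0 t=0,i=11
  ..##.|#  b6=1 t=0,i=7
  ..#.#|.  b5=0 t=7,i=11
  ..#..|.  b4=0 t=4,i=12
  ...##|.  b3=0 t=1,i=6
  ...#.|#  b2=1 t=4,i=11
  ....#|.  b1=0 t=1,i=5
  .....|#  b0=1 t=2,i=0
  bits 00101000110100101011101001000101 = 684898885

684898885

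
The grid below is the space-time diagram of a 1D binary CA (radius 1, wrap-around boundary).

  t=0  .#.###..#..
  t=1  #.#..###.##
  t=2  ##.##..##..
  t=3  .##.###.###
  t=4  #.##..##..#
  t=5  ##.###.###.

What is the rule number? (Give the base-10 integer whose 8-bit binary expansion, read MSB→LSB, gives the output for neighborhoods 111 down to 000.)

  [7] ### => .  t=0,i=4
  [6] ##. => #  t=0,i=5
  [5] #.# => #  t=0,i=2
  [4] #.. => #  t=0,i=6
  [3] .## => .  t=0,i=3
  [2] .#. => .  t=0,i=1
  [1] ..# => #  t=0,i=0
  [0] ... => #  t=0,i=10
  bits 01110011 = 115

115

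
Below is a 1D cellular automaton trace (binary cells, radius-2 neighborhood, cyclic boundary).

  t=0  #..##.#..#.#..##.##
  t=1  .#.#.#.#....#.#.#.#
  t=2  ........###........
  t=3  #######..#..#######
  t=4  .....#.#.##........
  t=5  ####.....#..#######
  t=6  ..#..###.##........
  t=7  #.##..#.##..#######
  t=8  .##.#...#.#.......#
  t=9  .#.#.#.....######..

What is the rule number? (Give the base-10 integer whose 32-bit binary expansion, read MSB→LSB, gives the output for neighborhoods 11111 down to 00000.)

  #####|.  b31=0 t=3,i=0
  ####.|#  b30=1 t=3,i=5
  ###.#|.  b29=0 t=6,i=7
  ###..|.  b28=0 t=0,i=0
  ##.##|#  b27=1 t=0,i=16
  ##.#.|#  b26=1 t=0,i=5
  ##..#|#  b25=1 t=0,i=1
  ##...|.  b24=0 t=2,i=11
  #.###|.  b23=0 t=0,i=17
  #.##.|#  b22=1 t=4,i=9
  #.#.#|.  b21=0 t=1,i=1
  #.#..|.  b20=0 t=0,i=6
  #..##|.  b19=0 t=0,i=2
  #..#.|.  b18=0 t=0,i=8
  #...#|.  b17=0 t=8,i=6
  #....|#  b16=1 t=1,i=9
  .####|.  b15=0 t=3,i=13
  .###.|#  b14=1 t=0,i=18
  .##.#|.  b13=0 t=0,i=4
  .##..|.  b12=0 t=4,i=10
  .#.##|.  b11=0 t=4,i=8
  .#.#.|.  b10=0 t=0,i=10
  .#..#|#  b9=1 t=0,i=7
  .#...|#  b8=1 t=1,i=8
  ..###|.  b7=0 t=2,i=8
  ..##.|#  b6=1 t=0,i=3
  ..#.#|.  b5=0 t=0,i=9
  ..#..|#  b4=1 t=3,i=9
  ...##|.  b3=0 t=2,i=7
  ...#.|.  b2=0 t=1,i=11
  ....#|#  b1=1 t=1,i=10
  .....|#  b0=1 t=2,i=0
  bits 01001110010000010100001101010011 = 1312899923

1312899923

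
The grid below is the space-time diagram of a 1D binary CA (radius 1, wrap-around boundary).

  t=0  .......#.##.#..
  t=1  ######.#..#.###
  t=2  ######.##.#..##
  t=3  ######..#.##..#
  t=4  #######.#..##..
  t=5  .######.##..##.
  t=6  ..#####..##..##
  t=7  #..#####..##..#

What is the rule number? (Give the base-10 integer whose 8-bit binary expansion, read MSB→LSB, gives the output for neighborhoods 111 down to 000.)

  ### -> #   bit 7 = 1  t=1,i=0
  ##. -> #   bit 6 = 1  t=0,i=10
  #.# -> .   bit 5 = 0  t=0,i=8
  #.. -> #   bit 4 = 1  t=0,i=13
  .## -> .   bit 3 = 0  t=0,i=9
  .#. -> #   bit 2 = 1  t=0,i=7
  ..# -> .   bit 1 = 0  t=0,i=6
  ... -> #   bit 0 = 1  t=0,i=0
  bits 11010101 = 213

213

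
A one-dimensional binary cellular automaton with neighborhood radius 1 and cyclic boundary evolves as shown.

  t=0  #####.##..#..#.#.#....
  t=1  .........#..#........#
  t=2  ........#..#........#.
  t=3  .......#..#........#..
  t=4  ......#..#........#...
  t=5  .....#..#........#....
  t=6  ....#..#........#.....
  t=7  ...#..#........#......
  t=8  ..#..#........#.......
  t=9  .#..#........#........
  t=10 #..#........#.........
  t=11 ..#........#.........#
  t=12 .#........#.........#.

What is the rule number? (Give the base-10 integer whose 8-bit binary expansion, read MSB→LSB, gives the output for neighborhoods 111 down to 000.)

  [7] ### => .  t=0,i=1
  [6] ##. => .  t=0,i=4
  [5] #.# => .  t=0,i=5
  [4] #.. => .  t=0,i=8
  [3] .## => .  t=0,i=0
  [2] .#. => .  t=0,i=10
  [1] ..# => #  t=0,i=9
  [0] ... => .  t=0,i=19
  bits 00000010 = 2

2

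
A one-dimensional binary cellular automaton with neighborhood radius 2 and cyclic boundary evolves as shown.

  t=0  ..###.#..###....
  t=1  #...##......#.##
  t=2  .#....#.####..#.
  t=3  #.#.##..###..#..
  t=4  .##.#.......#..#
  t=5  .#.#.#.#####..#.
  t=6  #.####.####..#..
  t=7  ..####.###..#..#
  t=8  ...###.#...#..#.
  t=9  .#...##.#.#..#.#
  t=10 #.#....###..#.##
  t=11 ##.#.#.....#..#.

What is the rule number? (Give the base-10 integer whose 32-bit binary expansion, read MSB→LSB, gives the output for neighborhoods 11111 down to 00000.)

3856958727

  #####|#  b31=1 t=5,i=9
  ####.|#  b30=1 t=2,i=10
  ###.#|#  b29=1 t=0,i=4
  ###..|.  b28=0 t=0,i=11
  ##.##|.  b27=0 t=6,i=6
  ##.#.|#  b26=1 t=0,i=5
  ##..#|.  b25=0 t=2,i=12
  ##...|#  b24=1 t=0,i=12
  #.###|#  b23=1 t=1,i=14
  #.##.|#  b22=1 t=3,i=4
  #.#.#|#  b21=1 t=3,i=2
  #.#..|.  b20=0 t=0,i=6
  #..##|.  b19=0 t=0,i=8
  #..#.|#  b18=1 t=2,i=0
  #...#|.  b17=0 t=1,i=2
  #....|.  b16=0 t=0,i=13
  .####|#  b15=1 t=2,i=9
  .###.|.  b14=0 t=0,i=3
  .##.#|.  b13=0 t=4,i=2
  .##..|.  b12=0 t=1,i=5
  .#.##|.  b11=0 t=1,i=13
  .#.#.|#  b10=1 t=3,i=1
  .#..#|.  b9=0 t=0,i=7
  .#...|#  b8=1 t=2,i=2
  ..###|.  b7=0 t=0,i=2
  ..##.|.  b6=0 t=1,i=4
  ..#.#|.  b5=0 t=1,i=12
  ..#..|.  b4=0 t=2,i=1
  ...##|.  b3=0 t=0,i=1
  ...#.|#  b2=1 t=1,i=11
  ....#|#  b1=1 t=0,i=0
  .....|#  b0=1 t=0,i=14
  bits 11100101111001001000010100000111 = 3856958727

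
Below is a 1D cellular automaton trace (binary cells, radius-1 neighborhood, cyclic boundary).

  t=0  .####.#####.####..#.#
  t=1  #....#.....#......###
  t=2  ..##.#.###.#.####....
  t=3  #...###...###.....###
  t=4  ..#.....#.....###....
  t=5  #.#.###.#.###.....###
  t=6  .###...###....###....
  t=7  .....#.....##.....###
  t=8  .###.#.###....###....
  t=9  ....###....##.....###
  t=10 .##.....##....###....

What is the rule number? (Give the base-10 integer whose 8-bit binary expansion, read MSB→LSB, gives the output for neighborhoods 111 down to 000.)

37

  [7] ### => .  t=0,i=2
  [6] ##. => .  t=0,i=4
  [5] #.# => #  t=0,i=0
  [4] #.. => .  t=0,i=16
  [3] .## => .  t=0,i=1
  [2] .#. => #  t=0,i=18
  [1] ..# => .  t=0,i=17
  [0] ... => #  t=1,i=2
  bits 00100101 = 37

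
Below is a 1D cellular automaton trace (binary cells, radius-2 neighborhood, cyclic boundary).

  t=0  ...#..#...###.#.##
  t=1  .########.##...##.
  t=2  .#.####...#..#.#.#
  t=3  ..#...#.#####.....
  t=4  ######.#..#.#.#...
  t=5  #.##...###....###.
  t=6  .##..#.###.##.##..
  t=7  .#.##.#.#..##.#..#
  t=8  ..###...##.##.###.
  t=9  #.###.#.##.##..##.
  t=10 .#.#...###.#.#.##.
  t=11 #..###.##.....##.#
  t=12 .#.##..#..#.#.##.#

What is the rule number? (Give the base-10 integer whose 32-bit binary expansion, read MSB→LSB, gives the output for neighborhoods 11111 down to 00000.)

2455202774

  ##### -> #   bit 31 = 1  t=1,i=3
  ####. -> .   bit 30 = 0  t=1,i=7
  ###.# -> .   bit 29 = 0  t=0,i=12
  ###.. -> #   bit 28 = 1  t=2,i=6
  ##.## -> .   bit 27 = 0  t=1,i=9
  ##.#. -> .   bit 26 = 0  t=0,i=13
  ##..# -> #   bit 25 = 1  t=1,i=17
  ##... -> .   bit 24 = 0  t=0,i=0
  #.### -> .   bit 23 = 0  t=2,i=3
  #.##. -> #   bit 22 = 1  t=0,i=16
  #.#.# -> .   bit 21 = 0  t=0,i=14
  #.#.. -> #   bit 20 = 1  t=4,i=7
  #..## -> .   bit 19 = 0  t=1,i=0
  #..#. -> #   bit 18 = 1  t=0,i=5
  #...# -> #   bit 17 = 1  t=0,i=1
  #.... -> #   bit 16 = 1  t=3,i=14
  .#### -> .   bit 15 = 0  t=1,i=2
  .###. -> #   bit 14 = 1  t=0,i=11
  .##.# -> #   bit 13 = 1  t=6,i=12
  .##.. -> .   bit 12 = 0  t=0,i=17
  .#.## -> #   bit 11 = 1  t=0,i=15
  .#.#. -> .   bit 10 = 0  t=2,i=0
  .#..# -> #   bit 9 = 1  t=0,i=4
  .#... -> #   bit 8 = 1  t=0,i=7
  ..### -> #   bit 7 = 1  t=0,i=10
  ..##. -> #   bit 6 = 1  t=1,i=15
  ..#.# -> .   bit 5 = 0  t=2,i=13
  ..#.. -> #   bit 4 = 1  t=0,i=3
  ...## -> .   bit 3 = 0  t=0,i=9
  ...#. -> #   bit 2 = 1  t=0,i=2
  ....# -> #   bit 1 = 1  t=3,i=0
  ..... -> .   bit 0 = 0  t=3,i=15
  bits 10010010010101110110101111010110 = 2455202774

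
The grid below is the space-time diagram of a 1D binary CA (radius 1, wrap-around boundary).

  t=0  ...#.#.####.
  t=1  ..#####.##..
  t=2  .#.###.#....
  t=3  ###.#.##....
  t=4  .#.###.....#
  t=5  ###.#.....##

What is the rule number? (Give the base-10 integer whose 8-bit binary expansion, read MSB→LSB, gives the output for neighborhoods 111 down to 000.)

166

  ###|#  b7=1 t=0,i=8
  ##.|.  b6=0 t=0,i=10
  #.#|#  b5=1 t=0,i=4
  #..|.  b4=0 t=0,i=11
  .##|.  b3=0 t=0,i=7
  .#.|#  b2=1 t=0,i=3
  ..#|#  b1=1 t=0,i=2
  ...|.  b0=0 t=0,i=0
  bits 10100110 = 166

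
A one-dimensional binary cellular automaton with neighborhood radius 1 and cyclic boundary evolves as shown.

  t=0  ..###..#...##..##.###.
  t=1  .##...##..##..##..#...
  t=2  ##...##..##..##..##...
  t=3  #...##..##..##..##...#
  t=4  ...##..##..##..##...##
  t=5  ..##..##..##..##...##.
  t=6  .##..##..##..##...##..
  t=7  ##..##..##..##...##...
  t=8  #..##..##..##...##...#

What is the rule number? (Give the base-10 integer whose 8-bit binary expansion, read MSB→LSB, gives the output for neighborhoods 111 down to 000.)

14

  ### -> .   bit 7 = 0  t=0,i=3
  ##. -> .   bit 6 = 0  t=0,i=4
  #.# -> .   bit 5 = 0  t=0,i=17
  #.. -> .   bit 4 = 0  t=0,i=5
  .## -> #   bit 3 = 1  t=0,i=2
  .#. -> #   bit 2 = 1  t=0,i=7
  ..# -> #   bit 1 = 1  t=0,i=1
  ... -> .   bit 0 = 0  t=0,i=0
  bits 00001110 = 14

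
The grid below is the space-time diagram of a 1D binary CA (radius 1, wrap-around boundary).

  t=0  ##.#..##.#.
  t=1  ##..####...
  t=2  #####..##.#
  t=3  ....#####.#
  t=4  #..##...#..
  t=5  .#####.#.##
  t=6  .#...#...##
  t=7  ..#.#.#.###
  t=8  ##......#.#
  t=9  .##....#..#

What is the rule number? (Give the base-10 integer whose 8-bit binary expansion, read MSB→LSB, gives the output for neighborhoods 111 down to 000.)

  nb ###: next=.  (t=1,i=5, bit7=0)
  nb ##.: next=#  (t=0,i=1, bit6=1)
  nb #.#: next=.  (t=0,i=2, bit5=0)
  nb #..: next=#  (t=0,i=4, bit4=1)
  nb .##: next=#  (t=0,i=0, bit3=1)
  nb .#.: next=.  (t=0,i=3, bit2=0)
  nb ..#: next=#  (t=0,i=5, bit1=1)
  nb ...: next=.  (t=1,i=9, bit0=0)
  bits 01011010 = 90

90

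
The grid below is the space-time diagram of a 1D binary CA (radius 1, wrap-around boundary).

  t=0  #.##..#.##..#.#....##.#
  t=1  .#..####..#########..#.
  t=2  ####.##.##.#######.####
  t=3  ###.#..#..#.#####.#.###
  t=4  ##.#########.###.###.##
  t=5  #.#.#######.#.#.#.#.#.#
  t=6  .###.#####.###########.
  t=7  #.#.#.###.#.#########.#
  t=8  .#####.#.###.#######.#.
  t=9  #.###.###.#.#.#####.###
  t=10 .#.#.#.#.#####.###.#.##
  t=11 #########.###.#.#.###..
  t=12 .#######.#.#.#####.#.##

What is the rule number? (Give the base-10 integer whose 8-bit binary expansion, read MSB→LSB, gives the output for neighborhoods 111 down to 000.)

  [7] ### => #  t=1,i=5
  [6] ##. => .  t=0,i=0
  [5] #.# => #  t=0,i=1
  [4] #.. => #  t=0,i=4
  [3] .## => .  t=0,i=2
  [2] .#. => #  t=0,i=6
  [1] ..# => #  t=0,i=5
  [0] ... => #  t=0,i=16
  bits 10110111 = 183

183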